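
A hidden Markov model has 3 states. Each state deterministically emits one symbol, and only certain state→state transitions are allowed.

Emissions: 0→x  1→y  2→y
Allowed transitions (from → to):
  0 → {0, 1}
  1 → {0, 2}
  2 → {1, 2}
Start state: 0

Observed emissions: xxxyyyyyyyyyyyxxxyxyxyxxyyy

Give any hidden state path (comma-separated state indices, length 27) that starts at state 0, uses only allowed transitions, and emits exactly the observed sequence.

0,0,0,1,2,1,2,2,2,2,2,2,2,1,0,0,0,1,0,1,0,1,0,0,1,2,1

  pos 0: x in {0}, choose 0; start
  pos 1: x in {0}, choose 0; 0->0 ok
  pos 2: x in {0}, choose 0; 0->0 ok
  pos 3: y in {1,2}, choose 1; 0->1 ok
  pos 4: y in {1,2}, choose 2; 1->2 ok
  pos 5: y in {1,2}, choose 1; 2->1 ok
  pos 6: y in {1,2}, choose 2; 1->2 ok
  pos 7: y in {1,2}, choose 2; 2->2 ok
  pos 8: y in {1,2}, choose 2; 2->2 ok
  pos 9: y in {1,2}, choose 2; 2->2 ok
  pos 10: y in {1,2}, choose 2; 2->2 ok
  pos 11: y in {1,2}, choose 2; 2->2 ok
  pos 12: y in {1,2}, choose 2; 2->2 ok
  pos 13: y in {1,2}, choose 1; 2->1 ok
  pos 14: x in {0}, choose 0; 1->0 ok
  pos 15: x in {0}, choose 0; 0->0 ok
  pos 16: x in {0}, choose 0; 0->0 ok
  pos 17: y in {1,2}, choose 1; 0->1 ok
  pos 18: x in {0}, choose 0; 1->0 ok
  pos 19: y in {1,2}, choose 1; 0->1 ok
  pos 20: x in {0}, choose 0; 1->0 ok
  pos 21: y in {1,2}, choose 1; 0->1 ok
  pos 22: x in {0}, choose 0; 1->0 ok
  pos 23: x in {0}, choose 0; 0->0 ok
  pos 24: y in {1,2}, choose 1; 0->1 ok
  pos 25: y in {1,2}, choose 2; 1->2 ok
  pos 26: y in {1,2}, choose 1; 2->1 ok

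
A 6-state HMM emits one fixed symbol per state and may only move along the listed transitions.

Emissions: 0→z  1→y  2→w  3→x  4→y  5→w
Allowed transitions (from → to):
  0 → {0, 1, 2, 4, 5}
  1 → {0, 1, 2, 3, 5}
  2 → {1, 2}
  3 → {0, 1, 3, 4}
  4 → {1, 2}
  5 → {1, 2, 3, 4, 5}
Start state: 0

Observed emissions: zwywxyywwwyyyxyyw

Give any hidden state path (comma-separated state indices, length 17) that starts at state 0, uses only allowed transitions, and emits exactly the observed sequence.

  t0 'z' -> {0}, take 0 (start)
  t1 'w' -> {2,5}, take 2 (0->2 ok)
  t2 'y' -> {1,4}, take 1 (2->1 ok)
  t3 'w' -> {2,5}, take 5 (1->5 ok)
  t4 'x' -> {3}, take 3 (5->3 ok)
  t5 'y' -> {1,4}, take 4 (3->4 ok)
  t6 'y' -> {1,4}, take 1 (4->1 ok)
  t7 'w' -> {2,5}, take 5 (1->5 ok)
  t8 'w' -> {2,5}, take 2 (5->2 ok)
  t9 'w' -> {2,5}, take 2 (2->2 ok)
  t10 'y' -> {1,4}, take 1 (2->1 ok)
  t11 'y' -> {1,4}, take 1 (1->1 ok)
  t12 'y' -> {1,4}, take 1 (1->1 ok)
  t13 'x' -> {3}, take 3 (1->3 ok)
  t14 'y' -> {1,4}, take 1 (3->1 ok)
  t15 'y' -> {1,4}, take 1 (1->1 ok)
  t16 'w' -> {2,5}, take 5 (1->5 ok)

0,2,1,5,3,4,1,5,2,2,1,1,1,3,1,1,5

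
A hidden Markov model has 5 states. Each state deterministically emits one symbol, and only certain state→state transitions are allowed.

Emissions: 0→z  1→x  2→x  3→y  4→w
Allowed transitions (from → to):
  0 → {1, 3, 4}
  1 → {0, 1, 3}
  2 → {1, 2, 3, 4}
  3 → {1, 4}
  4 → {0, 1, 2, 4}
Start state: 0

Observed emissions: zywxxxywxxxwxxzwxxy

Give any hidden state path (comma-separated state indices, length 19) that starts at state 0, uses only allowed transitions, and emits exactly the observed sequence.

0,3,4,1,1,1,3,4,2,2,2,4,1,1,0,4,2,1,3

  t0 'z' -> {0}, take 0 (start)
  t1 'y' -> {3}, take 3 (0->3 ok)
  t2 'w' -> {4}, take 4 (3->4 ok)
  t3 'x' -> {1,2}, take 1 (4->1 ok)
  t4 'x' -> {1,2}, take 1 (1->1 ok)
  t5 'x' -> {1,2}, take 1 (1->1 ok)
  t6 'y' -> {3}, take 3 (1->3 ok)
  t7 'w' -> {4}, take 4 (3->4 ok)
  t8 'x' -> {1,2}, take 2 (4->2 ok)
  t9 'x' -> {1,2}, take 2 (2->2 ok)
  t10 'x' -> {1,2}, take 2 (2->2 ok)
  t11 'w' -> {4}, take 4 (2->4 ok)
  t12 'x' -> {1,2}, take 1 (4->1 ok)
  t13 'x' -> {1,2}, take 1 (1->1 ok)
  t14 'z' -> {0}, take 0 (1->0 ok)
  t15 'w' -> {4}, take 4 (0->4 ok)
  t16 'x' -> {1,2}, take 2 (4->2 ok)
  t17 'x' -> {1,2}, take 1 (2->1 ok)
  t18 'y' -> {3}, take 3 (1->3 ok)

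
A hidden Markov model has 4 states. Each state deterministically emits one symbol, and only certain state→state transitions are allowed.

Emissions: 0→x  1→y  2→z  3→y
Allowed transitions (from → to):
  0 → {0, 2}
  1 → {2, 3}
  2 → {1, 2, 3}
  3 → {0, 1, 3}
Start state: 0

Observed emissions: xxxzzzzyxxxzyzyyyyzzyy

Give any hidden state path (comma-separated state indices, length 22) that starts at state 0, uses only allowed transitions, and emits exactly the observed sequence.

0,0,0,2,2,2,2,3,0,0,0,2,1,2,3,1,3,1,2,2,3,3

  pos 0: x in {0}, choose 0; start
  pos 1: x in {0}, choose 0; 0->0 ok
  pos 2: x in {0}, choose 0; 0->0 ok
  pos 3: z in {2}, choose 2; 0->2 ok
  pos 4: z in {2}, choose 2; 2->2 ok
  pos 5: z in {2}, choose 2; 2->2 ok
  pos 6: z in {2}, choose 2; 2->2 ok
  pos 7: y in {1,3}, choose 3; 2->3 ok
  pos 8: x in {0}, choose 0; 3->0 ok
  pos 9: x in {0}, choose 0; 0->0 ok
  pos 10: x in {0}, choose 0; 0->0 ok
  pos 11: z in {2}, choose 2; 0->2 ok
  pos 12: y in {1,3}, choose 1; 2->1 ok
  pos 13: z in {2}, choose 2; 1->2 ok
  pos 14: y in {1,3}, choose 3; 2->3 ok
  pos 15: y in {1,3}, choose 1; 3->1 ok
  pos 16: y in {1,3}, choose 3; 1->3 ok
  pos 17: y in {1,3}, choose 1; 3->1 ok
  pos 18: z in {2}, choose 2; 1->2 ok
  pos 19: z in {2}, choose 2; 2->2 ok
  pos 20: y in {1,3}, choose 3; 2->3 ok
  pos 21: y in {1,3}, choose 3; 3->3 ok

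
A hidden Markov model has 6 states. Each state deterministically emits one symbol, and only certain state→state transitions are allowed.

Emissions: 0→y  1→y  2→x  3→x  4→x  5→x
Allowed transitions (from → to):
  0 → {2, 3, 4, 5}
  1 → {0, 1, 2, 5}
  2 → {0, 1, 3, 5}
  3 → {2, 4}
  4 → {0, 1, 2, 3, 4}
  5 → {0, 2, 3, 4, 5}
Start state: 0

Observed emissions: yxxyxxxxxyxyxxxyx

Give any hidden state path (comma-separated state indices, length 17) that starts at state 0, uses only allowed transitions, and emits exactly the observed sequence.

0,3,4,0,4,2,5,3,4,1,2,1,2,3,2,1,5

  t0 'y' -> {0,1}, take 0 (start)
  t1 'x' -> {2,3,4,5}, take 3 (0->3 ok)
  t2 'x' -> {2,3,4,5}, take 4 (3->4 ok)
  t3 'y' -> {0,1}, take 0 (4->0 ok)
  t4 'x' -> {2,3,4,5}, take 4 (0->4 ok)
  t5 'x' -> {2,3,4,5}, take 2 (4->2 ok)
  t6 'x' -> {2,3,4,5}, take 5 (2->5 ok)
  t7 'x' -> {2,3,4,5}, take 3 (5->3 ok)
  t8 'x' -> {2,3,4,5}, take 4 (3->4 ok)
  t9 'y' -> {0,1}, take 1 (4->1 ok)
  t10 'x' -> {2,3,4,5}, take 2 (1->2 ok)
  t11 'y' -> {0,1}, take 1 (2->1 ok)
  t12 'x' -> {2,3,4,5}, take 2 (1->2 ok)
  t13 'x' -> {2,3,4,5}, take 3 (2->3 ok)
  t14 'x' -> {2,3,4,5}, take 2 (3->2 ok)
  t15 'y' -> {0,1}, take 1 (2->1 ok)
  t16 'x' -> {2,3,4,5}, take 5 (1->5 ok)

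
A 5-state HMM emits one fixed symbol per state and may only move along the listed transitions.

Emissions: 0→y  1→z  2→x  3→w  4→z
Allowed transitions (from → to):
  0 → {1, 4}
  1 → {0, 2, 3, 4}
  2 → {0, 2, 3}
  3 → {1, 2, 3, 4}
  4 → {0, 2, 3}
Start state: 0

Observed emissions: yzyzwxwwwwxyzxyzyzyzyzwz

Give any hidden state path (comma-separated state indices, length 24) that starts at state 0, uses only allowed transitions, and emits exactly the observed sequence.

  t0 'y' -> {0}, take 0 (start)
  t1 'z' -> {1,4}, take 1 (0->1 ok)
  t2 'y' -> {0}, take 0 (1->0 ok)
  t3 'z' -> {1,4}, take 1 (0->1 ok)
  t4 'w' -> {3}, take 3 (1->3 ok)
  t5 'x' -> {2}, take 2 (3->2 ok)
  t6 'w' -> {3}, take 3 (2->3 ok)
  t7 'w' -> {3}, take 3 (3->3 ok)
  t8 'w' -> {3}, take 3 (3->3 ok)
  t9 'w' -> {3}, take 3 (3->3 ok)
  t10 'x' -> {2}, take 2 (3->2 ok)
  t11 'y' -> {0}, take 0 (2->0 ok)
  t12 'z' -> {1,4}, take 4 (0->4 ok)
  t13 'x' -> {2}, take 2 (4->2 ok)
  t14 'y' -> {0}, take 0 (2->0 ok)
  t15 'z' -> {1,4}, take 4 (0->4 ok)
  t16 'y' -> {0}, take 0 (4->0 ok)
  t17 'z' -> {1,4}, take 4 (0->4 ok)
  t18 'y' -> {0}, take 0 (4->0 ok)
  t19 'z' -> {1,4}, take 1 (0->1 ok)
  t20 'y' -> {0}, take 0 (1->0 ok)
  t21 'z' -> {1,4}, take 4 (0->4 ok)
  t22 'w' -> {3}, take 3 (4->3 ok)
  t23 'z' -> {1,4}, take 4 (3->4 ok)

0,1,0,1,3,2,3,3,3,3,2,0,4,2,0,4,0,4,0,1,0,4,3,4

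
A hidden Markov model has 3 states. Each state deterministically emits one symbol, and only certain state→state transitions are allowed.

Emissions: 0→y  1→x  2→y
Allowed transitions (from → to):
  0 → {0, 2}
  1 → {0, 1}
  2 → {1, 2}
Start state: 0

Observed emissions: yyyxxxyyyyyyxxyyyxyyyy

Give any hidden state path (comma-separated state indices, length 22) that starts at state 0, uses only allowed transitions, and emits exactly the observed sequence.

  pos 0: y in {0,2}, choose 0; start
  pos 1: y in {0,2}, choose 2; 0->2 ok
  pos 2: y in {0,2}, choose 2; 2->2 ok
  pos 3: x in {1}, choose 1; 2->1 ok
  pos 4: x in {1}, choose 1; 1->1 ok
  pos 5: x in {1}, choose 1; 1->1 ok
  pos 6: y in {0,2}, choose 0; 1->0 ok
  pos 7: y in {0,2}, choose 0; 0->0 ok
  pos 8: y in {0,2}, choose 2; 0->2 ok
  pos 9: y in {0,2}, choose 2; 2->2 ok
  pos 10: y in {0,2}, choose 2; 2->2 ok
  pos 11: y in {0,2}, choose 2; 2->2 ok
  pos 12: x in {1}, choose 1; 2->1 ok
  pos 13: x in {1}, choose 1; 1->1 ok
  pos 14: y in {0,2}, choose 0; 1->0 ok
  pos 15: y in {0,2}, choose 0; 0->0 ok
  pos 16: y in {0,2}, choose 2; 0->2 ok
  pos 17: x in {1}, choose 1; 2->1 ok
  pos 18: y in {0,2}, choose 0; 1->0 ok
  pos 19: y in {0,2}, choose 0; 0->0 ok
  pos 20: y in {0,2}, choose 2; 0->2 ok
  pos 21: y in {0,2}, choose 2; 2->2 ok

0,2,2,1,1,1,0,0,2,2,2,2,1,1,0,0,2,1,0,0,2,2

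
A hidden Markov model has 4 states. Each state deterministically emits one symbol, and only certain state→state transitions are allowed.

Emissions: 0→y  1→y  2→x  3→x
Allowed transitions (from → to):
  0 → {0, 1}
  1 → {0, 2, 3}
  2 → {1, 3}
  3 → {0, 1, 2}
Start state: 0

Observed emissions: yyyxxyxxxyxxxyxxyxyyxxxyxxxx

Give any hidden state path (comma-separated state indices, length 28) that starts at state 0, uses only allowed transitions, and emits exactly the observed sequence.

0,0,1,3,2,1,2,3,2,1,3,2,3,1,3,2,1,3,0,1,3,2,3,1,3,2,3,2

  0: obs=y cand={0,1} pick 0 [start]
  1: obs=y cand={0,1} pick 0 [0->0 ok]
  2: obs=y cand={0,1} pick 1 [0->1 ok]
  3: obs=x cand={2,3} pick 3 [1->3 ok]
  4: obs=x cand={2,3} pick 2 [3->2 ok]
  5: obs=y cand={0,1} pick 1 [2->1 ok]
  6: obs=x cand={2,3} pick 2 [1->2 ok]
  7: obs=x cand={2,3} pick 3 [2->3 ok]
  8: obs=x cand={2,3} pick 2 [3->2 ok]
  9: obs=y cand={0,1} pick 1 [2->1 ok]
  10: obs=x cand={2,3} pick 3 [1->3 ok]
  11: obs=x cand={2,3} pick 2 [3->2 ok]
  12: obs=x cand={2,3} pick 3 [2->3 ok]
  13: obs=y cand={0,1} pick 1 [3->1 ok]
  14: obs=x cand={2,3} pick 3 [1->3 ok]
  15: obs=x cand={2,3} pick 2 [3->2 ok]
  16: obs=y cand={0,1} pick 1 [2->1 ok]
  17: obs=x cand={2,3} pick 3 [1->3 ok]
  18: obs=y cand={0,1} pick 0 [3->0 ok]
  19: obs=y cand={0,1} pick 1 [0->1 ok]
  20: obs=x cand={2,3} pick 3 [1->3 ok]
  21: obs=x cand={2,3} pick 2 [3->2 ok]
  22: obs=x cand={2,3} pick 3 [2->3 ok]
  23: obs=y cand={0,1} pick 1 [3->1 ok]
  24: obs=x cand={2,3} pick 3 [1->3 ok]
  25: obs=x cand={2,3} pick 2 [3->2 ok]
  26: obs=x cand={2,3} pick 3 [2->3 ok]
  27: obs=x cand={2,3} pick 2 [3->2 ok]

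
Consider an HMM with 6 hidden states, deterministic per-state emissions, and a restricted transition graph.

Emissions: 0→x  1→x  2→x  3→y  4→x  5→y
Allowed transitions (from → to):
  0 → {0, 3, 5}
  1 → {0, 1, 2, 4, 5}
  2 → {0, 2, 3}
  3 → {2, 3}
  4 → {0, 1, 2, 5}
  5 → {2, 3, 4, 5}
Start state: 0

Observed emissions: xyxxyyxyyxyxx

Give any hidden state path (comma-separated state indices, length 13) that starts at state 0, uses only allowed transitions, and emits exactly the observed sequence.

  [0] x  {0,1,2,4}  => 0  start
  [1] y  {3,5}  => 5  0->5 ok
  [2] x  {0,1,2,4}  => 4  5->4 ok
  [3] x  {0,1,2,4}  => 0  4->0 ok
  [4] y  {3,5}  => 3  0->3 ok
  [5] y  {3,5}  => 3  3->3 ok
  [6] x  {0,1,2,4}  => 2  3->2 ok
  [7] y  {3,5}  => 3  2->3 ok
  [8] y  {3,5}  => 3  3->3 ok
  [9] x  {0,1,2,4}  => 2  3->2 ok
  [10] y  {3,5}  => 3  2->3 ok
  [11] x  {0,1,2,4}  => 2  3->2 ok
  [12] x  {0,1,2,4}  => 0  2->0 ok

0,5,4,0,3,3,2,3,3,2,3,2,0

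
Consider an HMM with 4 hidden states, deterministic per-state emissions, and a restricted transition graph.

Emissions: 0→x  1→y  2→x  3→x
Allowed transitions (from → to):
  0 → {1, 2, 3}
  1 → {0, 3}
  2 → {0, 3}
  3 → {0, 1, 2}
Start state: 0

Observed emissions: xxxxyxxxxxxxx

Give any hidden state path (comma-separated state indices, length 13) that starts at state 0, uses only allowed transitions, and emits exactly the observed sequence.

  t0 'x' -> {0,2,3}, take 0 (start)
  t1 'x' -> {0,2,3}, take 2 (0->2 ok)
  t2 'x' -> {0,2,3}, take 3 (2->3 ok)
  t3 'x' -> {0,2,3}, take 0 (3->0 ok)
  t4 'y' -> {1}, take 1 (0->1 ok)
  t5 'x' -> {0,2,3}, take 0 (1->0 ok)
  t6 'x' -> {0,2,3}, take 2 (0->2 ok)
  t7 'x' -> {0,2,3}, take 0 (2->0 ok)
  t8 'x' -> {0,2,3}, take 3 (0->3 ok)
  t9 'x' -> {0,2,3}, take 0 (3->0 ok)
  t10 'x' -> {0,2,3}, take 2 (0->2 ok)
  t11 'x' -> {0,2,3}, take 3 (2->3 ok)
  t12 'x' -> {0,2,3}, take 2 (3->2 ok)

0,2,3,0,1,0,2,0,3,0,2,3,2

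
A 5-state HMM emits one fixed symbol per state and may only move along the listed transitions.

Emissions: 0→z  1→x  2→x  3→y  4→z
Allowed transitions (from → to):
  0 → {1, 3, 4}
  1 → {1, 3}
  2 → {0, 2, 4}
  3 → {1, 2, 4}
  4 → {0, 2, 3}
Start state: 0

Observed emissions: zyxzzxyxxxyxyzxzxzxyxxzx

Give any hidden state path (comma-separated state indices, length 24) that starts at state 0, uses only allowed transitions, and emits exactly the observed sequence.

0,3,2,4,0,1,3,1,1,1,3,1,3,4,2,4,2,0,1,3,2,2,0,1

  t0 'z' -> {0,4}, take 0 (start)
  t1 'y' -> {3}, take 3 (0->3 ok)
  t2 'x' -> {1,2}, take 2 (3->2 ok)
  t3 'z' -> {0,4}, take 4 (2->4 ok)
  t4 'z' -> {0,4}, take 0 (4->0 ok)
  t5 'x' -> {1,2}, take 1 (0->1 ok)
  t6 'y' -> {3}, take 3 (1->3 ok)
  t7 'x' -> {1,2}, take 1 (3->1 ok)
  t8 'x' -> {1,2}, take 1 (1->1 ok)
  t9 'x' -> {1,2}, take 1 (1->1 ok)
  t10 'y' -> {3}, take 3 (1->3 ok)
  t11 'x' -> {1,2}, take 1 (3->1 ok)
  t12 'y' -> {3}, take 3 (1->3 ok)
  t13 'z' -> {0,4}, take 4 (3->4 ok)
  t14 'x' -> {1,2}, take 2 (4->2 ok)
  t15 'z' -> {0,4}, take 4 (2->4 ok)
  t16 'x' -> {1,2}, take 2 (4->2 ok)
  t17 'z' -> {0,4}, take 0 (2->0 ok)
  t18 'x' -> {1,2}, take 1 (0->1 ok)
  t19 'y' -> {3}, take 3 (1->3 ok)
  t20 'x' -> {1,2}, take 2 (3->2 ok)
  t21 'x' -> {1,2}, take 2 (2->2 ok)
  t22 'z' -> {0,4}, take 0 (2->0 ok)
  t23 'x' -> {1,2}, take 1 (0->1 ok)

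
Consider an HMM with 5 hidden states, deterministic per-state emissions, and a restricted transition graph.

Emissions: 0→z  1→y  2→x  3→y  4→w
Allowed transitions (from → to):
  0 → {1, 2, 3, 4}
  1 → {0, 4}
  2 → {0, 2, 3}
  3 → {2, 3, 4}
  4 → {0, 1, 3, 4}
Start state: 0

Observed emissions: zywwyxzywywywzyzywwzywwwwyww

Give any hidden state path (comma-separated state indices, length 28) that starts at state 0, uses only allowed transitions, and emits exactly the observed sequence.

0,1,4,4,3,2,0,1,4,3,4,3,4,0,1,0,3,4,4,0,1,4,4,4,4,1,4,4

  [0] z  {0}  => 0  start
  [1] y  {1,3}  => 1  0->1 ok
  [2] w  {4}  => 4  1->4 ok
  [3] w  {4}  => 4  4->4 ok
  [4] y  {1,3}  => 3  4->3 ok
  [5] x  {2}  => 2  3->2 ok
  [6] z  {0}  => 0  2->0 ok
  [7] y  {1,3}  => 1  0->1 ok
  [8] w  {4}  => 4  1->4 ok
  [9] y  {1,3}  => 3  4->3 ok
  [10] w  {4}  => 4  3->4 ok
  [11] y  {1,3}  => 3  4->3 ok
  [12] w  {4}  => 4  3->4 ok
  [13] z  {0}  => 0  4->0 ok
  [14] y  {1,3}  => 1  0->1 ok
  [15] z  {0}  => 0  1->0 ok
  [16] y  {1,3}  => 3  0->3 ok
  [17] w  {4}  => 4  3->4 ok
  [18] w  {4}  => 4  4->4 ok
  [19] z  {0}  => 0  4->0 ok
  [20] y  {1,3}  => 1  0->1 ok
  [21] w  {4}  => 4  1->4 ok
  [22] w  {4}  => 4  4->4 ok
  [23] w  {4}  => 4  4->4 ok
  [24] w  {4}  => 4  4->4 ok
  [25] y  {1,3}  => 1  4->1 ok
  [26] w  {4}  => 4  1->4 ok
  [27] w  {4}  => 4  4->4 ok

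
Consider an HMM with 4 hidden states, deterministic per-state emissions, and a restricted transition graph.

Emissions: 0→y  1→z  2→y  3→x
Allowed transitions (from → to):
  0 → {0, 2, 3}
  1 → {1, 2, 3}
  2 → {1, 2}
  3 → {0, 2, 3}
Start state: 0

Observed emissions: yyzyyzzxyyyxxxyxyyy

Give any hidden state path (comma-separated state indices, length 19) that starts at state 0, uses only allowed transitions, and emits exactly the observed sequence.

  t0 'y' -> {0,2}, take 0 (start)
  t1 'y' -> {0,2}, take 2 (0->2 ok)
  t2 'z' -> {1}, take 1 (2->1 ok)
  t3 'y' -> {0,2}, take 2 (1->2 ok)
  t4 'y' -> {0,2}, take 2 (2->2 ok)
  t5 'z' -> {1}, take 1 (2->1 ok)
  t6 'z' -> {1}, take 1 (1->1 ok)
  t7 'x' -> {3}, take 3 (1->3 ok)
  t8 'y' -> {0,2}, take 0 (3->0 ok)
  t9 'y' -> {0,2}, take 0 (0->0 ok)
  t10 'y' -> {0,2}, take 0 (0->0 ok)
  t11 'x' -> {3}, take 3 (0->3 ok)
  t12 'x' -> {3}, take 3 (3->3 ok)
  t13 'x' -> {3}, take 3 (3->3 ok)
  t14 'y' -> {0,2}, take 0 (3->0 ok)
  t15 'x' -> {3}, take 3 (0->3 ok)
  t16 'y' -> {0,2}, take 0 (3->0 ok)
  t17 'y' -> {0,2}, take 2 (0->2 ok)
  t18 'y' -> {0,2}, take 2 (2->2 ok)

0,2,1,2,2,1,1,3,0,0,0,3,3,3,0,3,0,2,2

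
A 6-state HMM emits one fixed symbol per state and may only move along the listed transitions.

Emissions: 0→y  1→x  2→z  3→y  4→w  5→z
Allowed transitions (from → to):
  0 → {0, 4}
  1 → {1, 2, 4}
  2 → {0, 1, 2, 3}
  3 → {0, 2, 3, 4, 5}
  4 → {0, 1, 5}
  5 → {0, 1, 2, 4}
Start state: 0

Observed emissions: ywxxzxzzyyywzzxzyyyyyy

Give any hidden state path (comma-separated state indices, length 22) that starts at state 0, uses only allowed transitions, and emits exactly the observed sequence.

0,4,1,1,2,1,2,2,3,0,0,4,5,2,1,2,3,3,3,3,0,0

  pos 0: y in {0,3}, choose 0; start
  pos 1: w in {4}, choose 4; 0->4 ok
  pos 2: x in {1}, choose 1; 4->1 ok
  pos 3: x in {1}, choose 1; 1->1 ok
  pos 4: z in {2,5}, choose 2; 1->2 ok
  pos 5: x in {1}, choose 1; 2->1 ok
  pos 6: z in {2,5}, choose 2; 1->2 ok
  pos 7: z in {2,5}, choose 2; 2->2 ok
  pos 8: y in {0,3}, choose 3; 2->3 ok
  pos 9: y in {0,3}, choose 0; 3->0 ok
  pos 10: y in {0,3}, choose 0; 0->0 ok
  pos 11: w in {4}, choose 4; 0->4 ok
  pos 12: z in {2,5}, choose 5; 4->5 ok
  pos 13: z in {2,5}, choose 2; 5->2 ok
  pos 14: x in {1}, choose 1; 2->1 ok
  pos 15: z in {2,5}, choose 2; 1->2 ok
  pos 16: y in {0,3}, choose 3; 2->3 ok
  pos 17: y in {0,3}, choose 3; 3->3 ok
  pos 18: y in {0,3}, choose 3; 3->3 ok
  pos 19: y in {0,3}, choose 3; 3->3 ok
  pos 20: y in {0,3}, choose 0; 3->0 ok
  pos 21: y in {0,3}, choose 0; 0->0 ok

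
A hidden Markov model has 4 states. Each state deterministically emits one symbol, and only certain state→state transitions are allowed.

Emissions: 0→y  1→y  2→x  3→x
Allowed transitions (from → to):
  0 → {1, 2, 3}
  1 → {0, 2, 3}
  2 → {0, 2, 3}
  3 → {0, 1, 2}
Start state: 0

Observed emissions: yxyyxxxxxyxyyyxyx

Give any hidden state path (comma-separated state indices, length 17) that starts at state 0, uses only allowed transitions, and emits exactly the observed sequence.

  t0 'y' -> {0,1}, take 0 (start)
  t1 'x' -> {2,3}, take 2 (0->2 ok)
  t2 'y' -> {0,1}, take 0 (2->0 ok)
  t3 'y' -> {0,1}, take 1 (0->1 ok)
  t4 'x' -> {2,3}, take 2 (1->2 ok)
  t5 'x' -> {2,3}, take 2 (2->2 ok)
  t6 'x' -> {2,3}, take 2 (2->2 ok)
  t7 'x' -> {2,3}, take 2 (2->2 ok)
  t8 'x' -> {2,3}, take 2 (2->2 ok)
  t9 'y' -> {0,1}, take 0 (2->0 ok)
  t10 'x' -> {2,3}, take 2 (0->2 ok)
  t11 'y' -> {0,1}, take 0 (2->0 ok)
  t12 'y' -> {0,1}, take 1 (0->1 ok)
  t13 'y' -> {0,1}, take 0 (1->0 ok)
  t14 'x' -> {2,3}, take 3 (0->3 ok)
  t15 'y' -> {0,1}, take 0 (3->0 ok)
  t16 'x' -> {2,3}, take 2 (0->2 ok)

0,2,0,1,2,2,2,2,2,0,2,0,1,0,3,0,2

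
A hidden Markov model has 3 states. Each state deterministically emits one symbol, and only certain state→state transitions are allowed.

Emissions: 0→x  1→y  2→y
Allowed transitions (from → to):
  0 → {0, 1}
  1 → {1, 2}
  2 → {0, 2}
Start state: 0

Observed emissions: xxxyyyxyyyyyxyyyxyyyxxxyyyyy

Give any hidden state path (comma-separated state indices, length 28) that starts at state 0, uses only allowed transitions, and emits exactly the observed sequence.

  pos 0: x in {0}, choose 0; start
  pos 1: x in {0}, choose 0; 0->0 ok
  pos 2: x in {0}, choose 0; 0->0 ok
  pos 3: y in {1,2}, choose 1; 0->1 ok
  pos 4: y in {1,2}, choose 1; 1->1 ok
  pos 5: y in {1,2}, choose 2; 1->2 ok
  pos 6: x in {0}, choose 0; 2->0 ok
  pos 7: y in {1,2}, choose 1; 0->1 ok
  pos 8: y in {1,2}, choose 1; 1->1 ok
  pos 9: y in {1,2}, choose 1; 1->1 ok
  pos 10: y in {1,2}, choose 1; 1->1 ok
  pos 11: y in {1,2}, choose 2; 1->2 ok
  pos 12: x in {0}, choose 0; 2->0 ok
  pos 13: y in {1,2}, choose 1; 0->1 ok
  pos 14: y in {1,2}, choose 1; 1->1 ok
  pos 15: y in {1,2}, choose 2; 1->2 ok
  pos 16: x in {0}, choose 0; 2->0 ok
  pos 17: y in {1,2}, choose 1; 0->1 ok
  pos 18: y in {1,2}, choose 2; 1->2 ok
  pos 19: y in {1,2}, choose 2; 2->2 ok
  pos 20: x in {0}, choose 0; 2->0 ok
  pos 21: x in {0}, choose 0; 0->0 ok
  pos 22: x in {0}, choose 0; 0->0 ok
  pos 23: y in {1,2}, choose 1; 0->1 ok
  pos 24: y in {1,2}, choose 1; 1->1 ok
  pos 25: y in {1,2}, choose 2; 1->2 ok
  pos 26: y in {1,2}, choose 2; 2->2 ok
  pos 27: y in {1,2}, choose 2; 2->2 ok

0,0,0,1,1,2,0,1,1,1,1,2,0,1,1,2,0,1,2,2,0,0,0,1,1,2,2,2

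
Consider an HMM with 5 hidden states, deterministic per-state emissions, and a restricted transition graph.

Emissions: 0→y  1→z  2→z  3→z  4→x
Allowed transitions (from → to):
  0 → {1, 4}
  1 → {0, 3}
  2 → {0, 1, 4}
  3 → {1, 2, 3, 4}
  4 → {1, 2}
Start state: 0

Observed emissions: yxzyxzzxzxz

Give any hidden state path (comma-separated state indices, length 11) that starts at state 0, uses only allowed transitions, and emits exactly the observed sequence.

  pos 0: y in {0}, choose 0; start
  pos 1: x in {4}, choose 4; 0->4 ok
  pos 2: z in {1,2,3}, choose 1; 4->1 ok
  pos 3: y in {0}, choose 0; 1->0 ok
  pos 4: x in {4}, choose 4; 0->4 ok
  pos 5: z in {1,2,3}, choose 1; 4->1 ok
  pos 6: z in {1,2,3}, choose 3; 1->3 ok
  pos 7: x in {4}, choose 4; 3->4 ok
  pos 8: z in {1,2,3}, choose 2; 4->2 ok
  pos 9: x in {4}, choose 4; 2->4 ok
  pos 10: z in {1,2,3}, choose 2; 4->2 ok

0,4,1,0,4,1,3,4,2,4,2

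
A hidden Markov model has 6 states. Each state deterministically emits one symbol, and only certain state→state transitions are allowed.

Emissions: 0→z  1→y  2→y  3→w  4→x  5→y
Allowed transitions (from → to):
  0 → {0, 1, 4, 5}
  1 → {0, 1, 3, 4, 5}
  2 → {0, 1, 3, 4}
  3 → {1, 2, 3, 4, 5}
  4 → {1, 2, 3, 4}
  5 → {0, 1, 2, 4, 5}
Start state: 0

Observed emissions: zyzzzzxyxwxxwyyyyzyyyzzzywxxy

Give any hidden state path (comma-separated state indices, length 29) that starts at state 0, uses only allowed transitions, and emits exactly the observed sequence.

  pos 0: z in {0}, choose 0; start
  pos 1: y in {1,2,5}, choose 1; 0->1 ok
  pos 2: z in {0}, choose 0; 1->0 ok
  pos 3: z in {0}, choose 0; 0->0 ok
  pos 4: z in {0}, choose 0; 0->0 ok
  pos 5: z in {0}, choose 0; 0->0 ok
  pos 6: x in {4}, choose 4; 0->4 ok
  pos 7: y in {1,2,5}, choose 2; 4->2 ok
  pos 8: x in {4}, choose 4; 2->4 ok
  pos 9: w in {3}, choose 3; 4->3 ok
  pos 10: x in {4}, choose 4; 3->4 ok
  pos 11: x in {4}, choose 4; 4->4 ok
  pos 12: w in {3}, choose 3; 4->3 ok
  pos 13: y in {1,2,5}, choose 5; 3->5 ok
  pos 14: y in {1,2,5}, choose 1; 5->1 ok
  pos 15: y in {1,2,5}, choose 5; 1->5 ok
  pos 16: y in {1,2,5}, choose 1; 5->1 ok
  pos 17: z in {0}, choose 0; 1->0 ok
  pos 18: y in {1,2,5}, choose 5; 0->5 ok
  pos 19: y in {1,2,5}, choose 1; 5->1 ok
  pos 20: y in {1,2,5}, choose 5; 1->5 ok
  pos 21: z in {0}, choose 0; 5->0 ok
  pos 22: z in {0}, choose 0; 0->0 ok
  pos 23: z in {0}, choose 0; 0->0 ok
  pos 24: y in {1,2,5}, choose 1; 0->1 ok
  pos 25: w in {3}, choose 3; 1->3 ok
  pos 26: x in {4}, choose 4; 3->4 ok
  pos 27: x in {4}, choose 4; 4->4 ok
  pos 28: y in {1,2,5}, choose 2; 4->2 ok

0,1,0,0,0,0,4,2,4,3,4,4,3,5,1,5,1,0,5,1,5,0,0,0,1,3,4,4,2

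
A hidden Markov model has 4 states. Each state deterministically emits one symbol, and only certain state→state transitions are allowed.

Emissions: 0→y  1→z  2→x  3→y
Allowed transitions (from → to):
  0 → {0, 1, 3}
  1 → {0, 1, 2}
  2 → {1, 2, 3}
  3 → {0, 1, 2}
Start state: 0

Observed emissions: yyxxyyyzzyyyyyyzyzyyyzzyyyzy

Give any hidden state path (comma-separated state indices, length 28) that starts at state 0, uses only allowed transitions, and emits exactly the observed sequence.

0,3,2,2,3,0,0,1,1,0,3,0,3,0,3,1,0,1,0,0,3,1,1,0,0,3,1,0

  pos 0: y in {0,3}, choose 0; start
  pos 1: y in {0,3}, choose 3; 0->3 ok
  pos 2: x in {2}, choose 2; 3->2 ok
  pos 3: x in {2}, choose 2; 2->2 ok
  pos 4: y in {0,3}, choose 3; 2->3 ok
  pos 5: y in {0,3}, choose 0; 3->0 ok
  pos 6: y in {0,3}, choose 0; 0->0 ok
  pos 7: z in {1}, choose 1; 0->1 ok
  pos 8: z in {1}, choose 1; 1->1 ok
  pos 9: y in {0,3}, choose 0; 1->0 ok
  pos 10: y in {0,3}, choose 3; 0->3 ok
  pos 11: y in {0,3}, choose 0; 3->0 ok
  pos 12: y in {0,3}, choose 3; 0->3 ok
  pos 13: y in {0,3}, choose 0; 3->0 ok
  pos 14: y in {0,3}, choose 3; 0->3 ok
  pos 15: z in {1}, choose 1; 3->1 ok
  pos 16: y in {0,3}, choose 0; 1->0 ok
  pos 17: z in {1}, choose 1; 0->1 ok
  pos 18: y in {0,3}, choose 0; 1->0 ok
  pos 19: y in {0,3}, choose 0; 0->0 ok
  pos 20: y in {0,3}, choose 3; 0->3 ok
  pos 21: z in {1}, choose 1; 3->1 ok
  pos 22: z in {1}, choose 1; 1->1 ok
  pos 23: y in {0,3}, choose 0; 1->0 ok
  pos 24: y in {0,3}, choose 0; 0->0 ok
  pos 25: y in {0,3}, choose 3; 0->3 ok
  pos 26: z in {1}, choose 1; 3->1 ok
  pos 27: y in {0,3}, choose 0; 1->0 ok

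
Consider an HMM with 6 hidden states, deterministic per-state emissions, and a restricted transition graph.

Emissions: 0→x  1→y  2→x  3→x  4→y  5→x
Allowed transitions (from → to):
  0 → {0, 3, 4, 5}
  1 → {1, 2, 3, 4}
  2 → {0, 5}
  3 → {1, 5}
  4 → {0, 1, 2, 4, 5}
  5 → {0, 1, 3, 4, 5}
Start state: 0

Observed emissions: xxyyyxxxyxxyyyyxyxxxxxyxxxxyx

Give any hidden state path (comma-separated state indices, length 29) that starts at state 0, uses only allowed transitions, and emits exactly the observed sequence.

  t0 'x' -> {0,2,3,5}, take 0 (start)
  t1 'x' -> {0,2,3,5}, take 3 (0->3 ok)
  t2 'y' -> {1,4}, take 1 (3->1 ok)
  t3 'y' -> {1,4}, take 4 (1->4 ok)
  t4 'y' -> {1,4}, take 1 (4->1 ok)
  t5 'x' -> {0,2,3,5}, take 2 (1->2 ok)
  t6 'x' -> {0,2,3,5}, take 0 (2->0 ok)
  t7 'x' -> {0,2,3,5}, take 0 (0->0 ok)
  t8 'y' -> {1,4}, take 4 (0->4 ok)
  t9 'x' -> {0,2,3,5}, take 2 (4->2 ok)
  t10 'x' -> {0,2,3,5}, take 5 (2->5 ok)
  t11 'y' -> {1,4}, take 4 (5->4 ok)
  t12 'y' -> {1,4}, take 1 (4->1 ok)
  t13 'y' -> {1,4}, take 1 (1->1 ok)
  t14 'y' -> {1,4}, take 4 (1->4 ok)
  t15 'x' -> {0,2,3,5}, take 5 (4->5 ok)
  t16 'y' -> {1,4}, take 4 (5->4 ok)
  t17 'x' -> {0,2,3,5}, take 5 (4->5 ok)
  t18 'x' -> {0,2,3,5}, take 3 (5->3 ok)
  t19 'x' -> {0,2,3,5}, take 5 (3->5 ok)
  t20 'x' -> {0,2,3,5}, take 5 (5->5 ok)
  t21 'x' -> {0,2,3,5}, take 3 (5->3 ok)
  t22 'y' -> {1,4}, take 1 (3->1 ok)
  t23 'x' -> {0,2,3,5}, take 2 (1->2 ok)
  t24 'x' -> {0,2,3,5}, take 5 (2->5 ok)
  t25 'x' -> {0,2,3,5}, take 3 (5->3 ok)
  t26 'x' -> {0,2,3,5}, take 5 (3->5 ok)
  t27 'y' -> {1,4}, take 1 (5->1 ok)
  t28 'x' -> {0,2,3,5}, take 3 (1->3 ok)

0,3,1,4,1,2,0,0,4,2,5,4,1,1,4,5,4,5,3,5,5,3,1,2,5,3,5,1,3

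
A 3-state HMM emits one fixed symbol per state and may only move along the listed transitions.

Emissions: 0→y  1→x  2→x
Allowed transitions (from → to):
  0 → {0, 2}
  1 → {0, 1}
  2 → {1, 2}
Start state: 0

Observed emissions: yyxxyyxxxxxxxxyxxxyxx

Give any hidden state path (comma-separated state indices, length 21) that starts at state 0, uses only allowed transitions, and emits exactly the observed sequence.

0,0,2,1,0,0,2,2,2,1,1,1,1,1,0,2,2,1,0,2,2

  [0] y  {0}  => 0  start
  [1] y  {0}  => 0  0->0 ok
  [2] x  {1,2}  => 2  0->2 ok
  [3] x  {1,2}  => 1  2->1 ok
  [4] y  {0}  => 0  1->0 ok
  [5] y  {0}  => 0  0->0 ok
  [6] x  {1,2}  => 2  0->2 ok
  [7] x  {1,2}  => 2  2->2 ok
  [8] x  {1,2}  => 2  2->2 ok
  [9] x  {1,2}  => 1  2->1 ok
  [10] x  {1,2}  => 1  1->1 ok
  [11] x  {1,2}  => 1  1->1 ok
  [12] x  {1,2}  => 1  1->1 ok
  [13] x  {1,2}  => 1  1->1 ok
  [14] y  {0}  => 0  1->0 ok
  [15] x  {1,2}  => 2  0->2 ok
  [16] x  {1,2}  => 2  2->2 ok
  [17] x  {1,2}  => 1  2->1 ok
  [18] y  {0}  => 0  1->0 ok
  [19] x  {1,2}  => 2  0->2 ok
  [20] x  {1,2}  => 2  2->2 ok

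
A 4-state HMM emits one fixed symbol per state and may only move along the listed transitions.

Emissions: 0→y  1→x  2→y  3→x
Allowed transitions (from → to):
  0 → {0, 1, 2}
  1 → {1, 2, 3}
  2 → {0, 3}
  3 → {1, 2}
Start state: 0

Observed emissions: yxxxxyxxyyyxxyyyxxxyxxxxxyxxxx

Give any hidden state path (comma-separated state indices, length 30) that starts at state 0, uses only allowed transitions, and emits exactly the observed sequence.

  [0] y  {0,2}  => 0  start
  [1] x  {1,3}  => 1  0->1 ok
  [2] x  {1,3}  => 1  1->1 ok
  [3] x  {1,3}  => 1  1->1 ok
  [4] x  {1,3}  => 3  1->3 ok
  [5] y  {0,2}  => 2  3->2 ok
  [6] x  {1,3}  => 3  2->3 ok
  [7] x  {1,3}  => 1  3->1 ok
  [8] y  {0,2}  => 2  1->2 ok
  [9] y  {0,2}  => 0  2->0 ok
  [10] y  {0,2}  => 2  0->2 ok
  [11] x  {1,3}  => 3  2->3 ok
  [12] x  {1,3}  => 1  3->1 ok
  [13] y  {0,2}  => 2  1->2 ok
  [14] y  {0,2}  => 0  2->0 ok
  [15] y  {0,2}  => 0  0->0 ok
  [16] x  {1,3}  => 1  0->1 ok
  [17] x  {1,3}  => 3  1->3 ok
  [18] x  {1,3}  => 1  3->1 ok
  [19] y  {0,2}  => 2  1->2 ok
  [20] x  {1,3}  => 3  2->3 ok
  [21] x  {1,3}  => 1  3->1 ok
  [22] x  {1,3}  => 1  1->1 ok
  [23] x  {1,3}  => 1  1->1 ok
  [24] x  {1,3}  => 3  1->3 ok
  [25] y  {0,2}  => 2  3->2 ok
  [26] x  {1,3}  => 3  2->3 ok
  [27] x  {1,3}  => 1  3->1 ok
  [28] x  {1,3}  => 3  1->3 ok
  [29] x  {1,3}  => 1  3->1 ok

0,1,1,1,3,2,3,1,2,0,2,3,1,2,0,0,1,3,1,2,3,1,1,1,3,2,3,1,3,1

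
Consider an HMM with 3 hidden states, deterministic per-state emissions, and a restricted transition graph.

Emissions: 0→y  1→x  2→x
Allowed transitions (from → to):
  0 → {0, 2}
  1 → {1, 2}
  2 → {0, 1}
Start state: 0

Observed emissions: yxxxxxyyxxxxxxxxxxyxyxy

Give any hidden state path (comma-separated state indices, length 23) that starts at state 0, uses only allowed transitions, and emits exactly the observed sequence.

0,2,1,1,1,2,0,0,2,1,1,1,2,1,2,1,1,2,0,2,0,2,0

  pos 0: y in {0}, choose 0; start
  pos 1: x in {1,2}, choose 2; 0->2 ok
  pos 2: x in {1,2}, choose 1; 2->1 ok
  pos 3: x in {1,2}, choose 1; 1->1 ok
  pos 4: x in {1,2}, choose 1; 1->1 ok
  pos 5: x in {1,2}, choose 2; 1->2 ok
  pos 6: y in {0}, choose 0; 2->0 ok
  pos 7: y in {0}, choose 0; 0->0 ok
  pos 8: x in {1,2}, choose 2; 0->2 ok
  pos 9: x in {1,2}, choose 1; 2->1 ok
  pos 10: x in {1,2}, choose 1; 1->1 ok
  pos 11: x in {1,2}, choose 1; 1->1 ok
  pos 12: x in {1,2}, choose 2; 1->2 ok
  pos 13: x in {1,2}, choose 1; 2->1 ok
  pos 14: x in {1,2}, choose 2; 1->2 ok
  pos 15: x in {1,2}, choose 1; 2->1 ok
  pos 16: x in {1,2}, choose 1; 1->1 ok
  pos 17: x in {1,2}, choose 2; 1->2 ok
  pos 18: y in {0}, choose 0; 2->0 ok
  pos 19: x in {1,2}, choose 2; 0->2 ok
  pos 20: y in {0}, choose 0; 2->0 ok
  pos 21: x in {1,2}, choose 2; 0->2 ok
  pos 22: y in {0}, choose 0; 2->0 ok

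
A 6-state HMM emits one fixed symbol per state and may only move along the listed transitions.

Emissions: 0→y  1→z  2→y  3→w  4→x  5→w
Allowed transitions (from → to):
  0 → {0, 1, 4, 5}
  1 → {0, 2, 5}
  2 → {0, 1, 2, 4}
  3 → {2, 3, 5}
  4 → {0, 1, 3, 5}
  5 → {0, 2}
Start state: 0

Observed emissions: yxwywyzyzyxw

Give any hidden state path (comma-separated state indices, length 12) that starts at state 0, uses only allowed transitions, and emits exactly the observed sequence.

0,4,5,0,5,0,1,2,1,0,4,5

  pos 0: y in {0,2}, choose 0; start
  pos 1: x in {4}, choose 4; 0->4 ok
  pos 2: w in {3,5}, choose 5; 4->5 ok
  pos 3: y in {0,2}, choose 0; 5->0 ok
  pos 4: w in {3,5}, choose 5; 0->5 ok
  pos 5: y in {0,2}, choose 0; 5->0 ok
  pos 6: z in {1}, choose 1; 0->1 ok
  pos 7: y in {0,2}, choose 2; 1->2 ok
  pos 8: z in {1}, choose 1; 2->1 ok
  pos 9: y in {0,2}, choose 0; 1->0 ok
  pos 10: x in {4}, choose 4; 0->4 ok
  pos 11: w in {3,5}, choose 5; 4->5 ok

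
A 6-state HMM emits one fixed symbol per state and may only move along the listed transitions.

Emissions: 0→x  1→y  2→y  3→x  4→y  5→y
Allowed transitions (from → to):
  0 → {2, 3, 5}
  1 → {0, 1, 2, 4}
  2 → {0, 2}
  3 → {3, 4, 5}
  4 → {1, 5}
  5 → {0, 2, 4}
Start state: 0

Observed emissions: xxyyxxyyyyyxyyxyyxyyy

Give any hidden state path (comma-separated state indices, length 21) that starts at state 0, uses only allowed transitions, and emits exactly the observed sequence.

0,3,5,2,0,3,4,1,4,1,1,0,2,2,0,2,2,0,5,4,1

  0: obs=x cand={0,3} pick 0 [start]
  1: obs=x cand={0,3} pick 3 [0->3 ok]
  2: obs=y cand={1,2,4,5} pick 5 [3->5 ok]
  3: obs=y cand={1,2,4,5} pick 2 [5->2 ok]
  4: obs=x cand={0,3} pick 0 [2->0 ok]
  5: obs=x cand={0,3} pick 3 [0->3 ok]
  6: obs=y cand={1,2,4,5} pick 4 [3->4 ok]
  7: obs=y cand={1,2,4,5} pick 1 [4->1 ok]
  8: obs=y cand={1,2,4,5} pick 4 [1->4 ok]
  9: obs=y cand={1,2,4,5} pick 1 [4->1 ok]
  10: obs=y cand={1,2,4,5} pick 1 [1->1 ok]
  11: obs=x cand={0,3} pick 0 [1->0 ok]
  12: obs=y cand={1,2,4,5} pick 2 [0->2 ok]
  13: obs=y cand={1,2,4,5} pick 2 [2->2 ok]
  14: obs=x cand={0,3} pick 0 [2->0 ok]
  15: obs=y cand={1,2,4,5} pick 2 [0->2 ok]
  16: obs=y cand={1,2,4,5} pick 2 [2->2 ok]
  17: obs=x cand={0,3} pick 0 [2->0 ok]
  18: obs=y cand={1,2,4,5} pick 5 [0->5 ok]
  19: obs=y cand={1,2,4,5} pick 4 [5->4 ok]
  20: obs=y cand={1,2,4,5} pick 1 [4->1 ok]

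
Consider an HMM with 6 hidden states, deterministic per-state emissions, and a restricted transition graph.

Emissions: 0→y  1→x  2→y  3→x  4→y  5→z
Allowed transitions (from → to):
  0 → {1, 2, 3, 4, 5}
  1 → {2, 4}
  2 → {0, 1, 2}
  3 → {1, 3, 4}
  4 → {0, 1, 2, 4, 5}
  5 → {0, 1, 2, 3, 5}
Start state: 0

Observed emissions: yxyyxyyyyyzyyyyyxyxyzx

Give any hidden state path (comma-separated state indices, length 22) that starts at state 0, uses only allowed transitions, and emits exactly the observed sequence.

0,1,2,0,1,4,2,2,2,0,5,0,4,0,4,4,1,4,1,4,5,1

  t0 'y' -> {0,2,4}, take 0 (start)
  t1 'x' -> {1,3}, take 1 (0->1 ok)
  t2 'y' -> {0,2,4}, take 2 (1->2 ok)
  t3 'y' -> {0,2,4}, take 0 (2->0 ok)
  t4 'x' -> {1,3}, take 1 (0->1 ok)
  t5 'y' -> {0,2,4}, take 4 (1->4 ok)
  t6 'y' -> {0,2,4}, take 2 (4->2 ok)
  t7 'y' -> {0,2,4}, take 2 (2->2 ok)
  t8 'y' -> {0,2,4}, take 2 (2->2 ok)
  t9 'y' -> {0,2,4}, take 0 (2->0 ok)
  t10 'z' -> {5}, take 5 (0->5 ok)
  t11 'y' -> {0,2,4}, take 0 (5->0 ok)
  t12 'y' -> {0,2,4}, take 4 (0->4 ok)
  t13 'y' -> {0,2,4}, take 0 (4->0 ok)
  t14 'y' -> {0,2,4}, take 4 (0->4 ok)
  t15 'y' -> {0,2,4}, take 4 (4->4 ok)
  t16 'x' -> {1,3}, take 1 (4->1 ok)
  t17 'y' -> {0,2,4}, take 4 (1->4 ok)
  t18 'x' -> {1,3}, take 1 (4->1 ok)
  t19 'y' -> {0,2,4}, take 4 (1->4 ok)
  t20 'z' -> {5}, take 5 (4->5 ok)
  t21 'x' -> {1,3}, take 1 (5->1 ok)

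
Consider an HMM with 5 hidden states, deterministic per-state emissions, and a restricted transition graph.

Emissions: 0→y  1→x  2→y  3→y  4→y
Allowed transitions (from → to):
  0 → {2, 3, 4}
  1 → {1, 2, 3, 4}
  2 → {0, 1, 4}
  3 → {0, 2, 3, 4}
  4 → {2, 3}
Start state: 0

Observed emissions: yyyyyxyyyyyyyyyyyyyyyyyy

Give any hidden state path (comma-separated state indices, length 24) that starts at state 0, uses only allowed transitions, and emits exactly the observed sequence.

0,4,2,0,2,1,2,0,3,3,3,3,3,0,2,0,2,4,3,0,3,0,2,0

  pos 0: y in {0,2,3,4}, choose 0; start
  pos 1: y in {0,2,3,4}, choose 4; 0->4 ok
  pos 2: y in {0,2,3,4}, choose 2; 4->2 ok
  pos 3: y in {0,2,3,4}, choose 0; 2->0 ok
  pos 4: y in {0,2,3,4}, choose 2; 0->2 ok
  pos 5: x in {1}, choose 1; 2->1 ok
  pos 6: y in {0,2,3,4}, choose 2; 1->2 ok
  pos 7: y in {0,2,3,4}, choose 0; 2->0 ok
  pos 8: y in {0,2,3,4}, choose 3; 0->3 ok
  pos 9: y in {0,2,3,4}, choose 3; 3->3 ok
  pos 10: y in {0,2,3,4}, choose 3; 3->3 ok
  pos 11: y in {0,2,3,4}, choose 3; 3->3 ok
  pos 12: y in {0,2,3,4}, choose 3; 3->3 ok
  pos 13: y in {0,2,3,4}, choose 0; 3->0 ok
  pos 14: y in {0,2,3,4}, choose 2; 0->2 ok
  pos 15: y in {0,2,3,4}, choose 0; 2->0 ok
  pos 16: y in {0,2,3,4}, choose 2; 0->2 ok
  pos 17: y in {0,2,3,4}, choose 4; 2->4 ok
  pos 18: y in {0,2,3,4}, choose 3; 4->3 ok
  pos 19: y in {0,2,3,4}, choose 0; 3->0 ok
  pos 20: y in {0,2,3,4}, choose 3; 0->3 ok
  pos 21: y in {0,2,3,4}, choose 0; 3->0 ok
  pos 22: y in {0,2,3,4}, choose 2; 0->2 ok
  pos 23: y in {0,2,3,4}, choose 0; 2->0 ok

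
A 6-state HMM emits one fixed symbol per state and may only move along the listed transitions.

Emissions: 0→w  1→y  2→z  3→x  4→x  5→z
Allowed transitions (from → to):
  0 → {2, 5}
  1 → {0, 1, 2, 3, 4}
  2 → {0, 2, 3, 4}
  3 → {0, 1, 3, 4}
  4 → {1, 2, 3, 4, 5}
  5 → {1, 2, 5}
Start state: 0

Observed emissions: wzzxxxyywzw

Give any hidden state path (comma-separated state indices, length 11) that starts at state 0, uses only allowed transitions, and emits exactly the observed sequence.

  [0] w  {0}  => 0  start
  [1] z  {2,5}  => 2  0->2 ok
  [2] z  {2,5}  => 2  2->2 ok
  [3] x  {3,4}  => 3  2->3 ok
  [4] x  {3,4}  => 4  3->4 ok
  [5] x  {3,4}  => 3  4->3 ok
  [6] y  {1}  => 1  3->1 ok
  [7] y  {1}  => 1  1->1 ok
  [8] w  {0}  => 0  1->0 ok
  [9] z  {2,5}  => 2  0->2 ok
  [10] w  {0}  => 0  2->0 ok

0,2,2,3,4,3,1,1,0,2,0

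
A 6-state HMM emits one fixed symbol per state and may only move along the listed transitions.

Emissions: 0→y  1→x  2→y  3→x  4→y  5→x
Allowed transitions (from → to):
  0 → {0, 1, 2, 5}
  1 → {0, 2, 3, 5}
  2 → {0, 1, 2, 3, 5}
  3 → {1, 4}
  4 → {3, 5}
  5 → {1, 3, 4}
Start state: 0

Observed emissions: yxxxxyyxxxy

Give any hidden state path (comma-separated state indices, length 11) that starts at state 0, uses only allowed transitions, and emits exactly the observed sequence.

0,1,5,3,1,0,2,3,1,5,4

  pos 0: y in {0,2,4}, choose 0; start
  pos 1: x in {1,3,5}, choose 1; 0->1 ok
  pos 2: x in {1,3,5}, choose 5; 1->5 ok
  pos 3: x in {1,3,5}, choose 3; 5->3 ok
  pos 4: x in {1,3,5}, choose 1; 3->1 ok
  pos 5: y in {0,2,4}, choose 0; 1->0 ok
  pos 6: y in {0,2,4}, choose 2; 0->2 ok
  pos 7: x in {1,3,5}, choose 3; 2->3 ok
  pos 8: x in {1,3,5}, choose 1; 3->1 ok
  pos 9: x in {1,3,5}, choose 5; 1->5 ok
  pos 10: y in {0,2,4}, choose 4; 5->4 ok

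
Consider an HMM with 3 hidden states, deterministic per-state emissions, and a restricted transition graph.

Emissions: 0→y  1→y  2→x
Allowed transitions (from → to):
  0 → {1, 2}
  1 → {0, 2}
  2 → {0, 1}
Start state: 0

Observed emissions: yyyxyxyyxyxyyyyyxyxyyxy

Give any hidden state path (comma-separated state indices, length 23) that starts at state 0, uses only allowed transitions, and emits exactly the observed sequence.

0,1,0,2,0,2,0,1,2,1,2,0,1,0,1,0,2,0,2,1,0,2,0

  [0] y  {0,1}  => 0  start
  [1] y  {0,1}  => 1  0->1 ok
  [2] y  {0,1}  => 0  1->0 ok
  [3] x  {2}  => 2  0->2 ok
  [4] y  {0,1}  => 0  2->0 ok
  [5] x  {2}  => 2  0->2 ok
  [6] y  {0,1}  => 0  2->0 ok
  [7] y  {0,1}  => 1  0->1 ok
  [8] x  {2}  => 2  1->2 ok
  [9] y  {0,1}  => 1  2->1 ok
  [10] x  {2}  => 2  1->2 ok
  [11] y  {0,1}  => 0  2->0 ok
  [12] y  {0,1}  => 1  0->1 ok
  [13] y  {0,1}  => 0  1->0 ok
  [14] y  {0,1}  => 1  0->1 ok
  [15] y  {0,1}  => 0  1->0 ok
  [16] x  {2}  => 2  0->2 ok
  [17] y  {0,1}  => 0  2->0 ok
  [18] x  {2}  => 2  0->2 ok
  [19] y  {0,1}  => 1  2->1 ok
  [20] y  {0,1}  => 0  1->0 ok
  [21] x  {2}  => 2  0->2 ok
  [22] y  {0,1}  => 0  2->0 ok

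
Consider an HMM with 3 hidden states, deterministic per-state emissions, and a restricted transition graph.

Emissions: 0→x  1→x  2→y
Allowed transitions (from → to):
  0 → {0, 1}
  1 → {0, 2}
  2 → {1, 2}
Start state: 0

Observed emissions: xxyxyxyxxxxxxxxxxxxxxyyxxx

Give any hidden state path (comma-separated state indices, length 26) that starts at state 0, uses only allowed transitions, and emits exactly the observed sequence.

0,1,2,1,2,1,2,1,0,1,0,1,0,0,0,1,0,0,1,0,1,2,2,1,0,1

  0: obs=x cand={0,1} pick 0 [start]
  1: obs=x cand={0,1} pick 1 [0->1 ok]
  2: obs=y cand={2} pick 2 [1->2 ok]
  3: obs=x cand={0,1} pick 1 [2->1 ok]
  4: obs=y cand={2} pick 2 [1->2 ok]
  5: obs=x cand={0,1} pick 1 [2->1 ok]
  6: obs=y cand={2} pick 2 [1->2 ok]
  7: obs=x cand={0,1} pick 1 [2->1 ok]
  8: obs=x cand={0,1} pick 0 [1->0 ok]
  9: obs=x cand={0,1} pick 1 [0->1 ok]
  10: obs=x cand={0,1} pick 0 [1->0 ok]
  11: obs=x cand={0,1} pick 1 [0->1 ok]
  12: obs=x cand={0,1} pick 0 [1->0 ok]
  13: obs=x cand={0,1} pick 0 [0->0 ok]
  14: obs=x cand={0,1} pick 0 [0->0 ok]
  15: obs=x cand={0,1} pick 1 [0->1 ok]
  16: obs=x cand={0,1} pick 0 [1->0 ok]
  17: obs=x cand={0,1} pick 0 [0->0 ok]
  18: obs=x cand={0,1} pick 1 [0->1 ok]
  19: obs=x cand={0,1} pick 0 [1->0 ok]
  20: obs=x cand={0,1} pick 1 [0->1 ok]
  21: obs=y cand={2} pick 2 [1->2 ok]
  22: obs=y cand={2} pick 2 [2->2 ok]
  23: obs=x cand={0,1} pick 1 [2->1 ok]
  24: obs=x cand={0,1} pick 0 [1->0 ok]
  25: obs=x cand={0,1} pick 1 [0->1 ok]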